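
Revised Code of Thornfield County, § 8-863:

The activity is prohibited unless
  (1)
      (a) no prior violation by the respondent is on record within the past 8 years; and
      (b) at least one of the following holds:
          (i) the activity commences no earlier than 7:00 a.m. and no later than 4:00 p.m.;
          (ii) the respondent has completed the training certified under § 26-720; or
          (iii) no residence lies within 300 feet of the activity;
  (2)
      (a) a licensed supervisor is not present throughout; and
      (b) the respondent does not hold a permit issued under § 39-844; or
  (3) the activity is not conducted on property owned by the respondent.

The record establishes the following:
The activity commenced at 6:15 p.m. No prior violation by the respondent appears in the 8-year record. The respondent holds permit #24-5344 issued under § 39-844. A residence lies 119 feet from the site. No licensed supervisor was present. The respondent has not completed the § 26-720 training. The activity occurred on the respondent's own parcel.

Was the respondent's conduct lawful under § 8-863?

No — unlawful.

(a) no prior violation — met.
(i) start within hours — not satisfied.
(ii) training certified — fails.
(iii) no residence in 300 ft — fails.
So (b) is not satisfied (F OR F OR F).
So (1) is not satisfied (T AND F).
(a) not (supervisor present) — satisfied.
(b) not (holds permit) — not satisfied.
So (2) is not satisfied (T AND F).
(3) not (own property) — fails.
Overall: F OR F OR F → false.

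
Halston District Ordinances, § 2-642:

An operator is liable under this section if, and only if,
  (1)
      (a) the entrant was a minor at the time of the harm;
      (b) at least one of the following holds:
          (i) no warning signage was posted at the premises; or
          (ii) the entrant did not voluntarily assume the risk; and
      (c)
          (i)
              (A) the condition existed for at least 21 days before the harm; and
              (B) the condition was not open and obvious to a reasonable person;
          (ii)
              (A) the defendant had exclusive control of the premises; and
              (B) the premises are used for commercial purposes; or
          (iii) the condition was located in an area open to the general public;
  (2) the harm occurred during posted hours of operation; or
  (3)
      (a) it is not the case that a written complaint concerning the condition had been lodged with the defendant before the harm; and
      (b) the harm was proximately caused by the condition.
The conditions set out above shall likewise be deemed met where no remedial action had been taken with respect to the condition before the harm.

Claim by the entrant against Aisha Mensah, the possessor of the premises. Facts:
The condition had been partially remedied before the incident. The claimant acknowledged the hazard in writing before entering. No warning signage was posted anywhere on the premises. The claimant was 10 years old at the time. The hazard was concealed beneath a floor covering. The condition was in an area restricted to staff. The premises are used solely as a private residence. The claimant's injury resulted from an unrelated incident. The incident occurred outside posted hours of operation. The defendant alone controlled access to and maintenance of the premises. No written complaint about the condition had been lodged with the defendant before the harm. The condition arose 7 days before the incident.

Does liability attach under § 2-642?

(a) entrant a minor — holds.
(i) no signage posted — met.
(ii) no assumed risk — not met.
(b) = T OR F = true.
(A) condition ≥21 days old — not satisfied.
(B) not open/obvious — met.
So (i) is not satisfied (F AND T).
(A) exclusive control — met.
(B) commercial use — not satisfied.
(ii) = T AND F = false.
(iii) public area — not satisfied.
So (c) is not satisfied (F OR F OR F).
So (1) is not satisfied (T AND T AND F).
(2) during posted hours — not satisfied.
(a) not (complaint lodged) — holds.
(b) proximate cause — not satisfied.
So (3) is not satisfied (T AND F).
Overall: F OR F OR F → false.
Exception (no remedial action) — not satisfied.
Result: main false OR exception false → false.

No — not liable.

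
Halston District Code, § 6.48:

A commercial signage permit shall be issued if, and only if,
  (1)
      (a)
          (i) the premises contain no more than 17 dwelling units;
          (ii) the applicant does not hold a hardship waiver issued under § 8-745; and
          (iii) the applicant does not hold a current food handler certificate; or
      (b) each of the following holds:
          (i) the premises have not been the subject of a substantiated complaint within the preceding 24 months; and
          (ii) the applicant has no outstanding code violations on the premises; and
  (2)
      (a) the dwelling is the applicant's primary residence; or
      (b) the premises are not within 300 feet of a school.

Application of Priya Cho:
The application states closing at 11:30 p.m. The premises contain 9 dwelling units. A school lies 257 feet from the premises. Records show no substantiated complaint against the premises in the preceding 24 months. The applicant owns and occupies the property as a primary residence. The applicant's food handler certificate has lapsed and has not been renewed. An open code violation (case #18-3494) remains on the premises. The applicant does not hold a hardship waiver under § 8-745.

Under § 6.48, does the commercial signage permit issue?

(i) ≤ 17 units — holds.
(ii) not (hardship waiver) — satisfied.
(iii) not (food handler cert.) — satisfied.
So (a) is satisfied (T AND T AND T).
(i) no complaint in 24 mo. — met.
(ii) no code violations — not met.
(b): T AND F → false.
(1): T OR F → true.
(a) primary residence — holds.
(b) ≥300 ft from school — not satisfied.
So (2) is satisfied (T OR F).
Overall = T AND T = true.

Yes — granted.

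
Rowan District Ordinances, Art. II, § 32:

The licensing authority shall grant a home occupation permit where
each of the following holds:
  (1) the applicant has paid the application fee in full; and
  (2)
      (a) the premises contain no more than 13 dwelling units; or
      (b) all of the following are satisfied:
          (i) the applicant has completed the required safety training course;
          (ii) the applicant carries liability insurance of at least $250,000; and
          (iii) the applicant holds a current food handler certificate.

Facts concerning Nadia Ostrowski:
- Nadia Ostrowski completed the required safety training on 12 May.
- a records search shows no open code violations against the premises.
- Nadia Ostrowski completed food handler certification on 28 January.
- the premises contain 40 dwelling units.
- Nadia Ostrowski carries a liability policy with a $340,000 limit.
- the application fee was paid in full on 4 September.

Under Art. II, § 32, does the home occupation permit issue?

Yes — granted.

(1) fee paid — holds.
(a) ≤ 13 units — not satisfied.
(i) safety training — holds.
(ii) insurance ≥ $250,000 — satisfied.
(iii) food handler cert. — met.
(b) = T AND T AND T = true.
(2): F OR T → true.
Overall: T AND T → true.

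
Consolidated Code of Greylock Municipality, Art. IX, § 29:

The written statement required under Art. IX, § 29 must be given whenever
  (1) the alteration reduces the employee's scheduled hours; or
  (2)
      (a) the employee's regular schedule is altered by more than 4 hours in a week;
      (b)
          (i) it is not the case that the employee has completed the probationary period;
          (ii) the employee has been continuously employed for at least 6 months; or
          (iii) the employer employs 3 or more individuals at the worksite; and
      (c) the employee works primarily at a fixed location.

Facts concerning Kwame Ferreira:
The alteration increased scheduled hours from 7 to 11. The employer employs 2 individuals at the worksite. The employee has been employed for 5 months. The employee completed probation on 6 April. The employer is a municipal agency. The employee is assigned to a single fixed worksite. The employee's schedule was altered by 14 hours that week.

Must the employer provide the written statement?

No — not required.

(1) hours reduced — not met.
(a) schedule shift > 4h — holds.
(i) not (past probation) — fails.
(ii) tenure ≥ 6 mo. — not met.
(iii) ≥ 3 at site — not met.
So (b) is not satisfied (F OR F OR F).
(c) fixed location — holds.
(2): T AND F AND T → false.
So Overall is not satisfied (F OR F).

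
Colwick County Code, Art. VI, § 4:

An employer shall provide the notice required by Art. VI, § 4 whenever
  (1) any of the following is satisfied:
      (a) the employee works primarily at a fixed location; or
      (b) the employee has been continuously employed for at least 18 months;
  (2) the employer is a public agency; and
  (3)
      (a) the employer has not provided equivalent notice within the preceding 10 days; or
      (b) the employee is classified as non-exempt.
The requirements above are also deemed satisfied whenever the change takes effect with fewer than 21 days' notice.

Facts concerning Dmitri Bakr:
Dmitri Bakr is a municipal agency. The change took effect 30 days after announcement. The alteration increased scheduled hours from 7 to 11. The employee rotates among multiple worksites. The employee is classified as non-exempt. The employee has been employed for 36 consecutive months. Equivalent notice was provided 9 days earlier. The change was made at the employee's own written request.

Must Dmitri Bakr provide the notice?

Yes — required.

(a) fixed location — fails.
(b) tenure ≥ 18 mo. — satisfied.
(1): F OR T → true.
(2) public agency — satisfied.
(a) no recent notice — not satisfied.
(b) non-exempt — satisfied.
So (3) is satisfied (F OR T).
So Overall is satisfied (T AND T AND T).
Exception (< 21 days' notice) — not satisfied.
Result: main true OR exception false → true.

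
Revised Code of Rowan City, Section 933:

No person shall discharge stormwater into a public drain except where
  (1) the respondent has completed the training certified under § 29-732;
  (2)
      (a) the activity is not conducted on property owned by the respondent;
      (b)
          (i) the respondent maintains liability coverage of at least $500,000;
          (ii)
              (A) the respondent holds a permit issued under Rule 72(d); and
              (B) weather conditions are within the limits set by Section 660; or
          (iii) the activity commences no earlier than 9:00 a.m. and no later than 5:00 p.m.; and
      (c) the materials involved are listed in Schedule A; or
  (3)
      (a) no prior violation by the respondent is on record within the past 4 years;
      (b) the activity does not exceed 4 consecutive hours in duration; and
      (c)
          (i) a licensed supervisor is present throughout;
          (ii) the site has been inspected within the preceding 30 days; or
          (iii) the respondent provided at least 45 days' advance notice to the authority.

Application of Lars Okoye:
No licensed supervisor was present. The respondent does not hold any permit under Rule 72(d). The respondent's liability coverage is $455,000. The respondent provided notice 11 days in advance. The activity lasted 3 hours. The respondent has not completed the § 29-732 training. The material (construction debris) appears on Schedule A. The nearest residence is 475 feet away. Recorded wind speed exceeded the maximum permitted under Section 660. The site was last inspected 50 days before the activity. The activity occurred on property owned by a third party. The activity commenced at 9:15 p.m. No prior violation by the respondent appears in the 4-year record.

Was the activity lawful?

(1) training certified — fails.
(a) not (own property) — holds.
(i) coverage ≥ $500,000 — not met.
(A) holds permit — not met.
(B) weather ok — not satisfied.
So (ii) is not satisfied (F AND F).
(iii) start within hours — fails.
So (b) is not satisfied (F OR F OR F).
(c) Schedule A material — holds.
(2): T AND F AND T → false.
(a) no prior violation — met.
(b) ≤ 4 hrs duration — met.
(i) supervisor present — not satisfied.
(ii) site inspected — fails.
(iii) ≥45 days' notice — fails.
So (c) is not satisfied (F OR F OR F).
So (3) is not satisfied (T AND T AND F).
Overall: F OR F OR F → false.

No — unlawful.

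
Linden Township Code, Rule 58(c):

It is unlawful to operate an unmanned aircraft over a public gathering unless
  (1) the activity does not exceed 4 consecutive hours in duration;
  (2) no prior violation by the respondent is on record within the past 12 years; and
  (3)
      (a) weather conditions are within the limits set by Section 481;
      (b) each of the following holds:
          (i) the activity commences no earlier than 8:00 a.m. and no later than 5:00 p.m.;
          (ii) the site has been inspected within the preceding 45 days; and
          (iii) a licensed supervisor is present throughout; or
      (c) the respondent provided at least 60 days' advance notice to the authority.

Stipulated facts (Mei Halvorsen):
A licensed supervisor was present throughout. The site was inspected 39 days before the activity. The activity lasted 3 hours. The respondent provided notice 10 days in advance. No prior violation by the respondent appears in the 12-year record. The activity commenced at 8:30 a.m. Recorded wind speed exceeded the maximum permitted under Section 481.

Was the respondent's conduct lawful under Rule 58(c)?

(1) ≤ 4 hrs duration — holds.
(2) no prior violation — satisfied.
(a) weather ok — fails.
(i) start within hours — holds.
(ii) site inspected — satisfied.
(iii) supervisor present — met.
So (b) is satisfied (T AND T AND T).
(c) ≥60 days' notice — not satisfied.
(3): F OR T OR F → true.
So Overall is satisfied (T AND T AND T).

Yes — lawful.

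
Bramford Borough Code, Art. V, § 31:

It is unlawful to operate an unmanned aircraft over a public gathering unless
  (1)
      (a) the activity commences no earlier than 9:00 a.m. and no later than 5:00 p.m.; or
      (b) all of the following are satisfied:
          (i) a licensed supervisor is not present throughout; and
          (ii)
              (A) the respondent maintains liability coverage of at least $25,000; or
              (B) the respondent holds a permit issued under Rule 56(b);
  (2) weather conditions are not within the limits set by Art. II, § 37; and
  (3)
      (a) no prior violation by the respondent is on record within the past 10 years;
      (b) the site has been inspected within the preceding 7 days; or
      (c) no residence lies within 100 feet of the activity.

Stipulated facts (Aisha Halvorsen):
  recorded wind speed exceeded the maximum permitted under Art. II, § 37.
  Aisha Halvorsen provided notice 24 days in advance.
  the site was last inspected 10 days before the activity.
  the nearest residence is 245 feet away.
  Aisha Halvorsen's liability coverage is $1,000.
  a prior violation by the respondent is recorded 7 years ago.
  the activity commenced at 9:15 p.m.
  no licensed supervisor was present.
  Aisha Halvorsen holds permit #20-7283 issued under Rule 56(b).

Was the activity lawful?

Yes — lawful.

(a) start within hours — fails.
(i) not (supervisor present) — satisfied.
(A) coverage ≥ $25,000 — not met.
(B) holds permit — satisfied.
So (ii) is satisfied (F OR T).
(b): T AND T → true.
(1) = F OR T = true.
(2) not (weather ok) — met.
(a) no prior violation — not satisfied.
(b) site inspected — not satisfied.
(c) no residence in 100 ft — satisfied.
(3) = F OR F OR T = true.
So Overall is satisfied (T AND T AND T).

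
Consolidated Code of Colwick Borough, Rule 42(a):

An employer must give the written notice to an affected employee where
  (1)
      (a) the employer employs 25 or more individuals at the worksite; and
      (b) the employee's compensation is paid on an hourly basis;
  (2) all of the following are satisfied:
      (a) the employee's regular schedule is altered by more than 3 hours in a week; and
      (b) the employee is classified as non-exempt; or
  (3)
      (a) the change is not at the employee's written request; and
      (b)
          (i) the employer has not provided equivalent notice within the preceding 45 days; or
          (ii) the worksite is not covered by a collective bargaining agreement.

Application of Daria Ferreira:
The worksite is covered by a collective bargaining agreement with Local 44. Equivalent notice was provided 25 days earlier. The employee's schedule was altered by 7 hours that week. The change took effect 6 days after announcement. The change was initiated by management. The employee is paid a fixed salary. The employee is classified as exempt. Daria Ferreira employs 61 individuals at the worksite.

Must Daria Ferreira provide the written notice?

(a) ≥ 25 at site — satisfied.
(b) hourly-paid — not met.
(1) = T AND F = false.
(a) schedule shift > 3h — met.
(b) non-exempt — not met.
(2) = T AND F = false.
(a) not employee-requested — holds.
(i) no recent notice — not met.
(ii) no CBA — not met.
So (b) is not satisfied (F OR F).
So (3) is not satisfied (T AND F).
Overall: F OR F OR F → false.

No — not required.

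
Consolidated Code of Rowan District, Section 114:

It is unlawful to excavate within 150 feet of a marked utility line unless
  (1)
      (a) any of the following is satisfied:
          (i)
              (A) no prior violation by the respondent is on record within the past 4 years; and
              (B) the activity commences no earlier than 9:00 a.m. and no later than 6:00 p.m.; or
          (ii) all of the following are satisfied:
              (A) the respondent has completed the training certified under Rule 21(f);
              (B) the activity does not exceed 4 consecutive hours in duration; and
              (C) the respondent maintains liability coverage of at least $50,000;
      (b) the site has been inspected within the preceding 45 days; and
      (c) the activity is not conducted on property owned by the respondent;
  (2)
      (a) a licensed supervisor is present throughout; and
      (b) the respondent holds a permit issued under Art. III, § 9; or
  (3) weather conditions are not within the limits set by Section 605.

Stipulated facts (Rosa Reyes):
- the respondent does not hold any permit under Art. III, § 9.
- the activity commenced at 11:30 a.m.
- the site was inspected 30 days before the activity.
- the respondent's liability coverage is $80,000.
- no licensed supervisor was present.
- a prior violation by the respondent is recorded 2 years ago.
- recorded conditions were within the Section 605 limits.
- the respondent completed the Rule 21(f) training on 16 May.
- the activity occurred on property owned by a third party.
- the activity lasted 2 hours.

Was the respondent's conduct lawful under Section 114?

(A) no prior violation — not met.
(B) start within hours — holds.
(i): F AND T → false.
(A) training certified — met.
(B) ≤ 4 hrs duration — met.
(C) coverage ≥ $50,000 — satisfied.
(ii): T AND T AND T → true.
(a) = F OR T = true.
(b) site inspected — satisfied.
(c) not (own property) — satisfied.
So (1) is satisfied (T AND T AND T).
(a) supervisor present — not met.
(b) holds permit — fails.
(2) = F AND F = false.
(3) not (weather ok) — fails.
Overall: T OR F OR F → true.

Yes — lawful.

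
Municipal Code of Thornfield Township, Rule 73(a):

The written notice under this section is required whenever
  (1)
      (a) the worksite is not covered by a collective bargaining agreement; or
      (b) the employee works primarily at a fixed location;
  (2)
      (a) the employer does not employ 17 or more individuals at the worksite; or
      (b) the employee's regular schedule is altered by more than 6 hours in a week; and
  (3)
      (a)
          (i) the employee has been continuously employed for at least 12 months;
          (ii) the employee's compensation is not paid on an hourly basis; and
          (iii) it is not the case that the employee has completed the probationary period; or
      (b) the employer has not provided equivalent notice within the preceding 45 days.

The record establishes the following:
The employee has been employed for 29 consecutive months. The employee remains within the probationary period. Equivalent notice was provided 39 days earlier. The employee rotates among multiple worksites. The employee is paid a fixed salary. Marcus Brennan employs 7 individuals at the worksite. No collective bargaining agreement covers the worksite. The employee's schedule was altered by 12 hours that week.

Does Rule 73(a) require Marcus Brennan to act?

(a) no CBA — satisfied.
(b) fixed location — not met.
So (1) is satisfied (T OR F).
(a) not (≥ 17 at site) — met.
(b) schedule shift > 6h — met.
(2) = T OR T = true.
(i) tenure ≥ 12 mo. — satisfied.
(ii) not (hourly-paid) — holds.
(iii) not (past probation) — holds.
So (a) is satisfied (T AND T AND T).
(b) no recent notice — not met.
(3) = T OR F = true.
Overall = T AND T AND T = true.

Yes — required.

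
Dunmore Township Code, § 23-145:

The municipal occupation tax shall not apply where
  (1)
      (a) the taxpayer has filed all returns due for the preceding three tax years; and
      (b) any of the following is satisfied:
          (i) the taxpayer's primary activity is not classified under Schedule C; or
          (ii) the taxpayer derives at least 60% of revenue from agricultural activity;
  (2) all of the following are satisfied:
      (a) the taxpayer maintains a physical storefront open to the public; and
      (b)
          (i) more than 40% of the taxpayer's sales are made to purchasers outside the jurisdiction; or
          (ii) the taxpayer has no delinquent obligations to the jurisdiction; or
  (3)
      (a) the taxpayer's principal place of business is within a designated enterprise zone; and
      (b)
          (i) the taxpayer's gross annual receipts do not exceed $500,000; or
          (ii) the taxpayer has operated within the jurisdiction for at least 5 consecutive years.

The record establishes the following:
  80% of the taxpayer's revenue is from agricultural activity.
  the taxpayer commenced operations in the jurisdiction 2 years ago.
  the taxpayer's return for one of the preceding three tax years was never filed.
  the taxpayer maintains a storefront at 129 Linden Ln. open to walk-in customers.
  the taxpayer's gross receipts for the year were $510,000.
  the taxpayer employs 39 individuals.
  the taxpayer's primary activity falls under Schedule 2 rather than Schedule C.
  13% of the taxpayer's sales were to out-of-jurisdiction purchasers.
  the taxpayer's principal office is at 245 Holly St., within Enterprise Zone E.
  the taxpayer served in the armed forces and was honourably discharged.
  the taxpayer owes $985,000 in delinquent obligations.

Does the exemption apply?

No — not exempt.

(a) returns current — not met.
(i) not (Schedule C activity) — met.
(ii) ≥60% agricultural — met.
So (b) is satisfied (T OR T).
So (1) is not satisfied (F AND T).
(a) has storefront — holds.
(i) >40% out-of-jur. sales — fails.
(ii) no delinquency — not satisfied.
So (b) is not satisfied (F OR F).
So (2) is not satisfied (T AND F).
(a) in enterprise zone — holds.
(i) receipts ≤ $500,000 — not satisfied.
(ii) ≥ 5 yrs in jurisdiction — not met.
(b): F OR F → false.
So (3) is not satisfied (T AND F).
So Overall is not satisfied (F OR F OR F).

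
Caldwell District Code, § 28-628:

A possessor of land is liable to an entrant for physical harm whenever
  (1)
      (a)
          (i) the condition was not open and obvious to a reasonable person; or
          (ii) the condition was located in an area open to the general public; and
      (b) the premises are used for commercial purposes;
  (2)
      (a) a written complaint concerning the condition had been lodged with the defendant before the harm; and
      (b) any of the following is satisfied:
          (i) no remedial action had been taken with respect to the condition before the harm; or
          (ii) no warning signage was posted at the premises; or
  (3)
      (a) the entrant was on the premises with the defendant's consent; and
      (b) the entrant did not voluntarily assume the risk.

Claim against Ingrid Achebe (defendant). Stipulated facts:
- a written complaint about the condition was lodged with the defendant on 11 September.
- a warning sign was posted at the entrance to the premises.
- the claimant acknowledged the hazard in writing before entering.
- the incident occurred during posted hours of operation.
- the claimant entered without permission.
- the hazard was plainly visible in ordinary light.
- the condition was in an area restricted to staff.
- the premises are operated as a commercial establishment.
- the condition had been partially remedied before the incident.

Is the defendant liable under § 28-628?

No — not liable.

(i) not open/obvious — not met.
(ii) public area — fails.
(a): F OR F → false.
(b) commercial use — holds.
So (1) is not satisfied (F AND T).
(a) complaint lodged — holds.
(i) no remedial action — not met.
(ii) no signage posted — not met.
(b): F OR F → false.
(2) = T AND F = false.
(a) consent to enter — not satisfied.
(b) no assumed risk — not satisfied.
(3) = F AND F = false.
Overall: F OR F OR F → false.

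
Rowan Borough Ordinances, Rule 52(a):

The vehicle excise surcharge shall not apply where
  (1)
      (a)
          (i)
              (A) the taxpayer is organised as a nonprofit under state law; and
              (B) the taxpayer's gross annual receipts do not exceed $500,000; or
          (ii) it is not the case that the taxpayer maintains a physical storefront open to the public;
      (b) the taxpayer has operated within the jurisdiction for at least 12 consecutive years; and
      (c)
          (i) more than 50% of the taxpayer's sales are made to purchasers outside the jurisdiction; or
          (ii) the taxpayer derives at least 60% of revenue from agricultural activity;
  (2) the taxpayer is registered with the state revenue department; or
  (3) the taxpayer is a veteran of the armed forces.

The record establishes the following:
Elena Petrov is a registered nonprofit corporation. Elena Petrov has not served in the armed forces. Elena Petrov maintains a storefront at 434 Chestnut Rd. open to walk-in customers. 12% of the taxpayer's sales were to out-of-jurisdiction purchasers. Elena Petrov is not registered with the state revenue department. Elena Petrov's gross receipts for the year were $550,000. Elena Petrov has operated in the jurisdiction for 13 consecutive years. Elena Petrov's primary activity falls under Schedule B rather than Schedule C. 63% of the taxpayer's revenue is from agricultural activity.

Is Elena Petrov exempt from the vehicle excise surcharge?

No — not exempt.

(A) nonprofit — holds.
(B) receipts ≤ $500,000 — not met.
(i) = T AND F = false.
(ii) not (has storefront) — not satisfied.
(a) = F OR F = false.
(b) ≥ 12 yrs in jurisdiction — met.
(i) >50% out-of-jur. sales — fails.
(ii) ≥60% agricultural — met.
(c) = F OR T = true.
(1) = F AND T AND T = false.
(2) state-registered — fails.
(3) veteran — not satisfied.
So Overall is not satisfied (F OR F OR F).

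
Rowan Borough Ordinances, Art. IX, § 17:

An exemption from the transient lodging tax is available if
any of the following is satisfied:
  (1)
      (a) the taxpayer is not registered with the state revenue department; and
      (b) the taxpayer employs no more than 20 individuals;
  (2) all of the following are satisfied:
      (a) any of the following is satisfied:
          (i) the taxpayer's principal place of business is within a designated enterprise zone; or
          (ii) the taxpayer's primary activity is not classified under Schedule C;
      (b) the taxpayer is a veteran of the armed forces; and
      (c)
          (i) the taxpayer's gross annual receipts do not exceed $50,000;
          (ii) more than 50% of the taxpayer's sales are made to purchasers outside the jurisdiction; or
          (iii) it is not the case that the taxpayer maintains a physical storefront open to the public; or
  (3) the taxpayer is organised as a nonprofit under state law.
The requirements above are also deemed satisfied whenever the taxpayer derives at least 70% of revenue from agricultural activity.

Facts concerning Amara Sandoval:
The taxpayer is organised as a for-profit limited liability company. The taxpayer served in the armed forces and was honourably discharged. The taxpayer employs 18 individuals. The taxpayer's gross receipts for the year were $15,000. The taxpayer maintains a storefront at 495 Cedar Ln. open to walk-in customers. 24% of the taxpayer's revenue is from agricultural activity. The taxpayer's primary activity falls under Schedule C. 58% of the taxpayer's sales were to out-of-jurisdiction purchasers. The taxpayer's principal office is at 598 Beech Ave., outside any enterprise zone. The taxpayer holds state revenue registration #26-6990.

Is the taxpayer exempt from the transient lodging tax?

No — not exempt.

(a) not (state-registered) — fails.
(b) ≤ 20 employees — satisfied.
So (1) is not satisfied (F AND T).
(i) in enterprise zone — fails.
(ii) not (Schedule C activity) — not satisfied.
(a): F OR F → false.
(b) veteran — met.
(i) receipts ≤ $50,000 — satisfied.
(ii) >50% out-of-jur. sales — met.
(iii) not (has storefront) — not satisfied.
So (c) is satisfied (T OR T OR F).
(2): F AND T AND T → false.
(3) nonprofit — not met.
Overall = F OR F OR F = false.
Exception (≥70% agricultural) — not satisfied.
Result: main false OR exception false → false.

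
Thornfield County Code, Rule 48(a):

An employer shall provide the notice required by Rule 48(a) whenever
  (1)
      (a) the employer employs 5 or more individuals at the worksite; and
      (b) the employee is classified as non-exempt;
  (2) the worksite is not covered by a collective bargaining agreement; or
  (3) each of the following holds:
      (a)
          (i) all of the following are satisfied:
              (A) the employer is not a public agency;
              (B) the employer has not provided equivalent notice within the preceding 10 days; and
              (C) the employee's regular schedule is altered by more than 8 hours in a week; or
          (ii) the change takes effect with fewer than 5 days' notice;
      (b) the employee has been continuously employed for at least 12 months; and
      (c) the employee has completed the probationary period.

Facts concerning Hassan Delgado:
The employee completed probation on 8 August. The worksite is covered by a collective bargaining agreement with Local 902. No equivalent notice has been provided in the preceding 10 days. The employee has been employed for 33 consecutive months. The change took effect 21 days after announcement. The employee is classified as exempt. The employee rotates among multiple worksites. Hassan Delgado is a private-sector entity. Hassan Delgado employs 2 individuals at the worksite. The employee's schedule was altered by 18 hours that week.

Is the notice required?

(a) ≥ 5 at site — not met.
(b) non-exempt — not satisfied.
So (1) is not satisfied (F AND F).
(2) no CBA — not met.
(A) not (public agency) — satisfied.
(B) no recent notice — met.
(C) schedule shift > 8h — met.
(i): T AND T AND T → true.
(ii) < 5 days' notice — not met.
(a): T OR F → true.
(b) tenure ≥ 12 mo. — satisfied.
(c) past probation — met.
So (3) is satisfied (T AND T AND T).
So Overall is satisfied (F OR F OR T).

Yes — required.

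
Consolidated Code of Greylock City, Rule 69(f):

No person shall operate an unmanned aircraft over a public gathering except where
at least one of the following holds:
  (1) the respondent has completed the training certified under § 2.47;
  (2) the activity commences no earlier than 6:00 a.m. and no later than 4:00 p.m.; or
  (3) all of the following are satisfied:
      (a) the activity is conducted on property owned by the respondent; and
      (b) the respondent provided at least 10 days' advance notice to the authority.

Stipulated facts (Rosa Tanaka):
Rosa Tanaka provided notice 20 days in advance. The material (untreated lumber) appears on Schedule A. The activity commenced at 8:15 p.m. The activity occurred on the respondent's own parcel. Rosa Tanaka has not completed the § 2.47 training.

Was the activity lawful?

Yes — lawful.

(1) training certified — not met.
(2) start within hours — fails.
(a) own property — holds.
(b) ≥10 days' notice — satisfied.
(3) = T AND T = true.
Overall = F OR F OR T = true.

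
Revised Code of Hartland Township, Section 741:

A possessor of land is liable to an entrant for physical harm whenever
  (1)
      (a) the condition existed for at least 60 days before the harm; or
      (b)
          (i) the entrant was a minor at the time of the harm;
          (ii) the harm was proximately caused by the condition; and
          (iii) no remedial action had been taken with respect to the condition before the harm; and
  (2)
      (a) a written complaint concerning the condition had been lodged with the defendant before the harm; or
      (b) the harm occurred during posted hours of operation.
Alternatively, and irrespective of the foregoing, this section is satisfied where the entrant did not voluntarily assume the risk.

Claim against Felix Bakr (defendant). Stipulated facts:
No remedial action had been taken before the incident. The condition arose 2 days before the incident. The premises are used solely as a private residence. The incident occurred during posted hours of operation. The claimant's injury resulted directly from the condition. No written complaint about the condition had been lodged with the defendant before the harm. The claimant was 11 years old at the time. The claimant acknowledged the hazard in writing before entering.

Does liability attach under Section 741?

Yes — liable.

(a) condition ≥60 days old — fails.
(i) entrant a minor — satisfied.
(ii) proximate cause — satisfied.
(iii) no remedial action — met.
(b) = T AND T AND T = true.
(1): F OR T → true.
(a) complaint lodged — not met.
(b) during posted hours — met.
So (2) is satisfied (F OR T).
So Overall is satisfied (T AND T).
Exception (no assumed risk) — not satisfied.
Result: main true OR exception false → true.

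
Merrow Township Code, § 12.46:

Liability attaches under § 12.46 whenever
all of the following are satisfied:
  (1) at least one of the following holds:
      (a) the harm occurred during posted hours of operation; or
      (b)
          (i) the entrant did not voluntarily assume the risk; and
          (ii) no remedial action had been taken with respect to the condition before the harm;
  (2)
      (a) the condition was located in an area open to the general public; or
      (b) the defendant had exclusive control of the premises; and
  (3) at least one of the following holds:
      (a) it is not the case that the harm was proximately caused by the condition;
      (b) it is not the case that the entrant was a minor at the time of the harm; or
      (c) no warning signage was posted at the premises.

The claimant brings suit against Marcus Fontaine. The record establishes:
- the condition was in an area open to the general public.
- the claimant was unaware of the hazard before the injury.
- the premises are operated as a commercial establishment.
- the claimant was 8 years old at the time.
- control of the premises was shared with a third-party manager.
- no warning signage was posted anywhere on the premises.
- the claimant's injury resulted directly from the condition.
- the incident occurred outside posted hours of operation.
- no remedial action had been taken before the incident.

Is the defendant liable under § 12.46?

(a) during posted hours — not met.
(i) no assumed risk — holds.
(ii) no remedial action — met.
(b): T AND T → true.
So (1) is satisfied (F OR T).
(a) public area — holds.
(b) exclusive control — not met.
So (2) is satisfied (T OR F).
(a) not (proximate cause) — fails.
(b) not (entrant a minor) — not met.
(c) no signage posted — holds.
(3): F OR F OR T → true.
Overall: T AND T AND T → true.

Yes — liable.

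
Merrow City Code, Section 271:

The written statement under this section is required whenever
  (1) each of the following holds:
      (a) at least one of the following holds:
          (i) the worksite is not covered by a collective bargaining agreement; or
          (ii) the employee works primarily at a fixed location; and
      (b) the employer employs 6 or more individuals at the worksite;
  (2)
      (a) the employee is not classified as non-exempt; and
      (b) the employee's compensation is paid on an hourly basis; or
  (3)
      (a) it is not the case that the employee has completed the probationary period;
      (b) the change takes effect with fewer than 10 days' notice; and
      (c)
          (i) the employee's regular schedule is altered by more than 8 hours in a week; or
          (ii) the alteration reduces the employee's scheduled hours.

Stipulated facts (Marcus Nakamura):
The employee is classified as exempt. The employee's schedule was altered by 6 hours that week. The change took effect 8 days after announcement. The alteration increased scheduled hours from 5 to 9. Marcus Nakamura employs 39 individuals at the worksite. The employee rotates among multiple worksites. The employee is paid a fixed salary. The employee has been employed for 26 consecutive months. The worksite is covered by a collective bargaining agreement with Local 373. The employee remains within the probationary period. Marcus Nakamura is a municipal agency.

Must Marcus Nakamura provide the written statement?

(i) no CBA — not satisfied.
(ii) fixed location — not met.
(a): F OR F → false.
(b) ≥ 6 at site — satisfied.
(1) = F AND T = false.
(a) not (non-exempt) — satisfied.
(b) hourly-paid — not satisfied.
(2): T AND F → false.
(a) not (past probation) — holds.
(b) < 10 days' notice — met.
(i) schedule shift > 8h — not satisfied.
(ii) hours reduced — fails.
(c): F OR F → false.
(3) = T AND T AND F = false.
So Overall is not satisfied (F OR F OR F).

No — not required.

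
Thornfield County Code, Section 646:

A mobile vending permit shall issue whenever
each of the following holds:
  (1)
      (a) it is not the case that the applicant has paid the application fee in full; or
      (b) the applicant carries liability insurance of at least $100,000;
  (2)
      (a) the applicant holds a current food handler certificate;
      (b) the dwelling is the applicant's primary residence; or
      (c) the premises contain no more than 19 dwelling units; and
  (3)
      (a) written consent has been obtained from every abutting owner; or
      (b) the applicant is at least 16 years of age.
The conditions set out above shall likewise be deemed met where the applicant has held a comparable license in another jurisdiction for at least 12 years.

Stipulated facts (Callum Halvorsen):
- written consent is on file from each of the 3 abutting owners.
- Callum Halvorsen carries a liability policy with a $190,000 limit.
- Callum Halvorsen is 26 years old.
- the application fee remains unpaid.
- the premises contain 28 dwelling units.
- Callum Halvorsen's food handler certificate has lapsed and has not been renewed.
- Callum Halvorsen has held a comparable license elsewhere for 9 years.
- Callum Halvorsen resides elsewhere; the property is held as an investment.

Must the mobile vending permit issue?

No — denied.

(a) not (fee paid) — met.
(b) insurance ≥ $100,000 — satisfied.
(1) = T OR T = true.
(a) food handler cert. — fails.
(b) primary residence — fails.
(c) ≤ 19 units — not met.
(2) = F OR F OR F = false.
(a) all abutters consent — satisfied.
(b) age ≥ 16 — met.
(3) = T OR T = true.
Overall = T AND F AND T = false.
Exception (prior license ≥ 12 yr) — not satisfied.
Result: main false OR exception false → false.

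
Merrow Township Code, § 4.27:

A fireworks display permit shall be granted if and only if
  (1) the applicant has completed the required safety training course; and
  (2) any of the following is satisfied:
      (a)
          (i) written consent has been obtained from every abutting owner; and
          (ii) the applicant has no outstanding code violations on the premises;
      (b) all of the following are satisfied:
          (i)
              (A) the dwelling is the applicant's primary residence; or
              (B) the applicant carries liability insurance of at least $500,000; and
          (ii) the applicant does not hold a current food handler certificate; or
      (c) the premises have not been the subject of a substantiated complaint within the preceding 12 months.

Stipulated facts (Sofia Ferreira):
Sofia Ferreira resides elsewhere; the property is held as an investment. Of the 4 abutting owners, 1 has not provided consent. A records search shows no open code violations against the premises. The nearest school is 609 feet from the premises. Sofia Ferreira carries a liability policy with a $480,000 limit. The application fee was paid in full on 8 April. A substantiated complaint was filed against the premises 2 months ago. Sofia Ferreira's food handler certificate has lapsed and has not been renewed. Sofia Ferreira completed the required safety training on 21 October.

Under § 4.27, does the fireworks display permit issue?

No — denied.

(1) safety training — met.
(i) all abutters consent — not satisfied.
(ii) no code violations — satisfied.
So (a) is not satisfied (F AND T).
(A) primary residence — fails.
(B) insurance ≥ $500,000 — fails.
(i) = F OR F = false.
(ii) not (food handler cert.) — satisfied.
(b) = F AND T = false.
(c) no complaint in 12 mo. — fails.
(2): F OR F OR F → false.
So Overall is not satisfied (T AND F).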